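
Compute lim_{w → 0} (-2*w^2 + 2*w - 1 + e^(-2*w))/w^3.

-4/3

Direct substitution gives 0/0.
Apply L'Hôpital: lim (-4*w + 2 - 2*e^(-2*w))/(3*w^2), still 0/0.
Apply L'Hôpital: lim (-4 + 4*e^(-2*w))/(6*w), still 0/0.
After 3 applications of L'Hôpital's rule the quotient is (-8*e^(-2*w))/(6); substituting w = 0 gives -4/3.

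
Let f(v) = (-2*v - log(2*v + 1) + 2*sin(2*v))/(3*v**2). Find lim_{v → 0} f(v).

2/3

Substitution gives 0/0 (the numerator vanishes to order 2).
Expand each term to order v^2: the coefficient of v^2 in −ln(1 + 2v) is 2 and in 2·sin(2v) is 0.
Lower-order terms cancel with the polynomial part, so the numerator is (2)·v^2 + o(v^2), and the limit is (2)/(3) = 2/3.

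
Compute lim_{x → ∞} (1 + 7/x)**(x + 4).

e^(7)

The base → 1 and the exponent → ∞: a 1^∞ form.
Take logarithms: (x + 4)·ln(1 + 7/x). Since ln(1+u) ~ u for small u, this behaves like (x)·(7/x) → 7.
So the limit is e^(7).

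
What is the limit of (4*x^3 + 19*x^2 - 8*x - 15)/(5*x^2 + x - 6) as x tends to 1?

Since x = 1 makes numerator and denominator zero, (x - 1) divides both.
Cancelling it gives (4*x^2 + 23*x + 15)/(5*x + 6); now plug in x = 1 to get 42/11.

42/11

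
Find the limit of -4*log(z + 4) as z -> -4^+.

∞

As z → -4⁺, z + 4 → 0⁺ and ln(z + 4) → −∞.
Multiplying by -4 gives ∞.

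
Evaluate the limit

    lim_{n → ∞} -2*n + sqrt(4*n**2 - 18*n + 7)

This has the form ∞ − ∞. Multiply and divide by the conjugate √(4*n^2 - 18*n + 7) + 2n.
That gives (-18n + 7) / (√(4*n^2 - 18*n + 7) + 2n).
Divide numerator and denominator by n: the limit is -18/(2·2) = -9/2.

-9/2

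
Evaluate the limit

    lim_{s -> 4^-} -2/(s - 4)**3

∞

As s → 4⁻, (s - 4) → 0⁻, so (s - 4)^3 → 0⁻ and -2/(s - 4)^3 → ∞.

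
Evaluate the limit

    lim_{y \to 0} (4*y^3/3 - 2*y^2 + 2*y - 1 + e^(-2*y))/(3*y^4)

2/9

Direct substitution gives 0/0.
Apply L'Hôpital: lim (4*y^2 - 4*y + 2 - 2*e^(-2*y))/(12*y^3), still 0/0.
Apply L'Hôpital: lim (8*y - 4 + 4*e^(-2*y))/(36*y^2), still 0/0.
Apply L'Hôpital: lim (8 - 8*e^(-2*y))/(72*y), still 0/0.
After 4 applications of L'Hôpital's rule the quotient is (16*e^(-2*y))/(72); substituting y = 0 gives 2/9.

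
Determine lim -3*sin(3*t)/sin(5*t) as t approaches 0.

-9/5

Substitution gives 0/0.
Divide numerator and denominator by t: sin(3t)/t → 3 and sin(5t)/t → 5, so the limit is -3·3/5 = -9/5.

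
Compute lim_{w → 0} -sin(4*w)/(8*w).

Substitution gives 0/0.
Write it as (4/(-8))·sin(4w)/(4w); since sin(u)/u → 1, the limit is -1/2.

-1/2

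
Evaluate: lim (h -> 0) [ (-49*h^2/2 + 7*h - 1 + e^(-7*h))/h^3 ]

-343/6

Direct substitution gives 0/0.
Apply L'Hôpital: lim (-49*h + 7 - 7*e^(-7*h))/(3*h^2), still 0/0.
Apply L'Hôpital: lim (-49 + 49*e^(-7*h))/(6*h), still 0/0.
After 3 applications of L'Hôpital's rule the quotient is (-343*e^(-7*h))/(6); substituting h = 0 gives -343/6.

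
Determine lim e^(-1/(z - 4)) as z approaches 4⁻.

∞

As z → 4⁻, -1/(z - 4) → +∞, so e^(-1/(z - 4)) → ∞.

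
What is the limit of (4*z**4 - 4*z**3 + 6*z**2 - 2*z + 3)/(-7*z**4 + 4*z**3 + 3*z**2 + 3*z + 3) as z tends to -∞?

-4/7

Numerator and denominator both have degree 4.
Dividing every term by z^4, all lower-order terms vanish and the limit is the ratio of leading coefficients, 4/(-7) = -4/7.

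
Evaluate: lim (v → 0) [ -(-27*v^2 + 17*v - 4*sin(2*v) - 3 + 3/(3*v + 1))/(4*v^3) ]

227/12

Substitution gives 0/0 (the numerator vanishes to order 3).
Expand each term to order v^3: the coefficient of v^3 in 3·1/(1 + 3v) is -81 and in -4·sin(2v) is 16/3.
Lower-order terms cancel with the polynomial part, so the numerator is (-227/3)·v^3 + o(v^3), and the limit is (-227/3)/(-4) = 227/12.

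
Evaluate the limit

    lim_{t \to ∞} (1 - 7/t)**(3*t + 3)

Write it as [(1 - 7/t)^t]^(3) · (1 - 7/t)^(3). The bracketed term tends to e^(-7) and the second factor to 1, so the limit is e^(-21).

e^(-21)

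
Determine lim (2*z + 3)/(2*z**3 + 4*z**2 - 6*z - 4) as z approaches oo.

0

The denominator has degree 3 and the numerator degree 1. Dividing numerator and denominator by z^3 sends every term to 0 except the leading denominator term, so the limit is 0.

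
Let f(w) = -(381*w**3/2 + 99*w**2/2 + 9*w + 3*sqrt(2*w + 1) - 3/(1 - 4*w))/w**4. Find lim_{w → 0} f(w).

6159/8

Substitution gives 0/0 (the numerator vanishes to order 4).
Expand each term to order w^4: the coefficient of w^4 in 3·√(1 + 2w) is -15/8 and in -3·1/(1 - 4w) is -768.
Lower-order terms cancel with the polynomial part, so the numerator is (-6159/8)·w^4 + o(w^4), and the limit is (-6159/8)/(-1) = 6159/8.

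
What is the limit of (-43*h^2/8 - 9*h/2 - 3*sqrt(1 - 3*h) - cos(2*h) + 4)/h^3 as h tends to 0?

Substitution gives 0/0; apply L'Hôpital's rule 3 times.
After differentiating numerator and denominator 3 times the quotient is (-8*sin(2*h) + 243/(8*(1 - 3*h)^(5/2)))/(6); at h = 0 this is 81/16.

81/16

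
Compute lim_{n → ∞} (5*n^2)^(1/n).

Base → ∞ and exponent → 0: an ∞^0 form.
Take logs: (1/n)·ln(5·n^2) = (ln 5 + 2·ln n)/n → 0.
So the limit is e^0 = 1.

1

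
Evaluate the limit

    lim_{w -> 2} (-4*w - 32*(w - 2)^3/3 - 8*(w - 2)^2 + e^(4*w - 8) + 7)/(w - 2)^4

32/3

Direct substitution gives 0/0.
Apply L'Hôpital: lim (-16*w - 32*(w - 2)^2 + 4*e^(4*w - 8) + 28)/(4*(w - 2)^3), still 0/0.
Apply L'Hôpital: lim (-64*w + 16*e^(4*w - 8) + 112)/(12*(w - 2)^2), still 0/0.
Apply L'Hôpital: lim (64*e^(4*w - 8) - 64)/(24*w - 48), still 0/0.
After 4 applications of L'Hôpital's rule the quotient is (256*e^(4*w - 8))/(24); substituting w = 2 gives 32/3.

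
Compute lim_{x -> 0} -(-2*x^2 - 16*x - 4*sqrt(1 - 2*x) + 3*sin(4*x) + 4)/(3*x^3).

10

Substitution gives 0/0 (the numerator vanishes to order 3).
Expand each term to order x^3: the coefficient of x^3 in -4·√(1 - 2x) is 2 and in 3·sin(4x) is -32.
Lower-order terms cancel with the polynomial part, so the numerator is (-30)·x^3 + o(x^3), and the limit is (-30)/(-3) = 10.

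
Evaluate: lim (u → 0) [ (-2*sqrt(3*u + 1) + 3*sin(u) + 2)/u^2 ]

Substitution gives 0/0; apply L'Hôpital's rule 2 times.
After differentiating numerator and denominator 2 times the quotient is (-3*sin(u) + 9/(2*(3*u + 1)^(3/2)))/(2); at u = 0 this is 9/4.

9/4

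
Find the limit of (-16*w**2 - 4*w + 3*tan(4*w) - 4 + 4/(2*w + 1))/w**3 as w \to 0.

Substitution gives 0/0; apply L'Hôpital's rule 3 times.
After differentiating numerator and denominator 3 times the quotient is (1152*tan(4*w)^2/cos(4*w)^2 + 384/cos(4*w)^2 - 192/(2*w + 1)^4)/(6); at w = 0 this is 32.

32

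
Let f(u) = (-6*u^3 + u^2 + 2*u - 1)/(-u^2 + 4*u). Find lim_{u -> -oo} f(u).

The numerator has higher degree (3 > 2); the quotient behaves like (-6/(-1))·u^1 for large |u|.
As u → −∞ this diverges to -∞.

-∞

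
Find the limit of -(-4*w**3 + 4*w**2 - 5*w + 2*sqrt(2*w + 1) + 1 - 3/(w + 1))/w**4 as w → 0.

17/4

Substitution gives 0/0 (the numerator vanishes to order 4).
Expand each term to order w^4: the coefficient of w^4 in -3·1/(1 + w) is -3 and in 2·√(1 + 2w) is -5/4.
Lower-order terms cancel with the polynomial part, so the numerator is (-17/4)·w^4 + o(w^4), and the limit is (-17/4)/(-1) = 17/4.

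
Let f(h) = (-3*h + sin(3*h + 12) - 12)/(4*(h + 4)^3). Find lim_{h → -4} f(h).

Direct substitution gives 0/0.
Apply L'Hôpital: lim (3*cos(3*h + 12) - 3)/(12*(h + 4)^2), still 0/0.
Apply L'Hôpital: lim (-9*sin(3*h + 12))/(24*h + 96), still 0/0.
After 3 applications of L'Hôpital's rule the quotient is (-27*cos(3*h + 12))/(24); substituting h = -4 gives -9/8.

-9/8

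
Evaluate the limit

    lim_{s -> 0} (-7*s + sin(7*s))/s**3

-343/6

Direct substitution gives 0/0.
Apply L'Hôpital: lim (7*cos(7*s) - 7)/(3*s^2), still 0/0.
Apply L'Hôpital: lim (-49*sin(7*s))/(6*s), still 0/0.
After 3 applications of L'Hôpital's rule the quotient is (-343*cos(7*s))/(6); substituting s = 0 gives -343/6.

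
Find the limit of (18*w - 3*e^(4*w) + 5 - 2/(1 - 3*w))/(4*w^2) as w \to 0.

Substitution gives 0/0 (the numerator vanishes to order 2).
Expand each term to order w^2: the coefficient of w^2 in -3·e^(4w) is -24 and in -2·1/(1 - 3w) is -18.
Lower-order terms cancel with the polynomial part, so the numerator is (-42)·w^2 + o(w^2), and the limit is (-42)/(4) = -21/2.

-21/2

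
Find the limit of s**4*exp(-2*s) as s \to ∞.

0

Write as s^4/e^{2s}, an ∞/∞ form.
Exponential growth dominates any polynomial, so repeated L'Hôpital (or the standard result) gives 0.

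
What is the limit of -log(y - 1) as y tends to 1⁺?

∞

As y → 1⁺, y - 1 → 0⁺ and ln(y - 1) → −∞.
Multiplying by -1 gives ∞.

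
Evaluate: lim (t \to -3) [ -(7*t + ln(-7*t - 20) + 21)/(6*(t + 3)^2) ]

Direct substitution gives 0/0.
Apply L'Hôpital: lim (7 - 7/(-7*t - 20))/(-12*t - 36), still 0/0.
After 2 applications of L'Hôpital's rule the quotient is (-49/(-7*t - 20)^2)/(-12); substituting t = -3 gives 49/12.

49/12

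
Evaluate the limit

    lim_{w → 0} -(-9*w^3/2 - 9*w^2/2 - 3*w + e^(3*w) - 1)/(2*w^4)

Direct substitution gives 0/0.
Apply L'Hôpital: lim (-27*w^2/2 - 9*w + 3*e^(3*w) - 3)/(-8*w^3), still 0/0.
Apply L'Hôpital: lim (-27*w + 9*e^(3*w) - 9)/(-24*w^2), still 0/0.
Apply L'Hôpital: lim (27*e^(3*w) - 27)/(-48*w), still 0/0.
After 4 applications of L'Hôpital's rule the quotient is (81*e^(3*w))/(-48); substituting w = 0 gives -27/16.

-27/16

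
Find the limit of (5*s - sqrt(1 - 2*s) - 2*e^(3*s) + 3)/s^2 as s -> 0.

-17/2

Substitution gives 0/0 (the numerator vanishes to order 2).
Expand each term to order s^2: the coefficient of s^2 in -2·e^(3s) is -9 and in −√(1 - 2s) is 1/2.
Lower-order terms cancel with the polynomial part, so the numerator is (-17/2)·s^2 + o(s^2), and the limit is (-17/2)/(1) = -17/2.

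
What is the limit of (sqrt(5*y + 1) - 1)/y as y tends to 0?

A 0/0 form; rationalise with √(1 + 5y) + √1. This collapses the numerator to 5y, leaving 5/(√(1 + 5y) + √1) → 5/(2√1) = 5/2.

5/2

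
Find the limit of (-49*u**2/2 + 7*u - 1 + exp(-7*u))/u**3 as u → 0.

Direct substitution gives 0/0.
Apply L'Hôpital: lim (-49*u + 7 - 7*e^(-7*u))/(3*u^2), still 0/0.
Apply L'Hôpital: lim (-49 + 49*e^(-7*u))/(6*u), still 0/0.
After 3 applications of L'Hôpital's rule the quotient is (-343*e^(-7*u))/(6); substituting u = 0 gives -343/6.

-343/6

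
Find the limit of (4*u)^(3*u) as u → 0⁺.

1

Base → 0⁺ and exponent → 0⁺: a 0^0 form.
Take logs: 3u·ln(4u). This is 0·(−∞); rewriting as ln(4u)/(1/(3u)) and applying L'Hôpital gives 0.
Hence the limit is e^0 = 1.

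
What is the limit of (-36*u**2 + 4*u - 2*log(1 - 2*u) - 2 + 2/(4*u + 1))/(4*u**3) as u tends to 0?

-92/3

Substitution gives 0/0; apply L'Hôpital's rule 3 times.
After differentiating numerator and denominator 3 times the quotient is (-768/(4*u + 1)^4 - 32/(2*u - 1)^3)/(24); at u = 0 this is -92/3.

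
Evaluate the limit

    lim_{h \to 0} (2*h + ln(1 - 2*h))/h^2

-2

Direct substitution gives 0/0.
Apply L'Hôpital: lim (2 - 2/(1 - 2*h))/(2*h), still 0/0.
After 2 applications of L'Hôpital's rule the quotient is (-4/(1 - 2*h)^2)/(2); substituting h = 0 gives -2.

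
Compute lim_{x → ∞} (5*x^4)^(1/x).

1

Base → ∞ and exponent → 0: an ∞^0 form.
Take logs: (1/x)·ln(5·x^4) = (ln 5 + 4·ln x)/x → 0.
So the limit is e^0 = 1.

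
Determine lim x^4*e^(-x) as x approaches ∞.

0

Write as x^4/e^{1x}, an ∞/∞ form.
Exponential growth dominates any polynomial, so repeated L'Hôpital (or the standard result) gives 0.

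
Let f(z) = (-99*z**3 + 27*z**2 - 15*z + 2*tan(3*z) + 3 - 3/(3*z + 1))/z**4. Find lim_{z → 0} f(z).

Substitution gives 0/0; apply L'Hôpital's rule 4 times.
After differentiating numerator and denominator 4 times the quotient is (3888*tan(3*z)^3/cos(3*z)^2 + 2592*tan(3*z)/cos(3*z)^2 - 5832/(3*z + 1)^5)/(24); at z = 0 this is -243.

-243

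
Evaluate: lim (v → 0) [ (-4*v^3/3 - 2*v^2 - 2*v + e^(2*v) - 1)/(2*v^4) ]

1/3

Direct substitution gives 0/0.
Apply L'Hôpital: lim (-4*v^2 - 4*v + 2*e^(2*v) - 2)/(8*v^3), still 0/0.
Apply L'Hôpital: lim (-8*v + 4*e^(2*v) - 4)/(24*v^2), still 0/0.
Apply L'Hôpital: lim (8*e^(2*v) - 8)/(48*v), still 0/0.
After 4 applications of L'Hôpital's rule the quotient is (16*e^(2*v))/(48); substituting v = 0 gives 1/3.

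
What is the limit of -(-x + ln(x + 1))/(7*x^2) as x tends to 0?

1/14

Direct substitution gives 0/0.
Apply L'Hôpital: lim (-1 + 1/(x + 1))/(-14*x), still 0/0.
After 2 applications of L'Hôpital's rule the quotient is (-1/(x + 1)^2)/(-14); substituting x = 0 gives 1/14.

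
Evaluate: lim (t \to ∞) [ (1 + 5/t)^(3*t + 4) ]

e^(15)

Let L be the limit and take ln: ln L = lim (3t + 4)·ln(1 + 5/t) = lim (3t + 4)·(5/t + O(1/t²)) = 15.
Hence L = e^(15).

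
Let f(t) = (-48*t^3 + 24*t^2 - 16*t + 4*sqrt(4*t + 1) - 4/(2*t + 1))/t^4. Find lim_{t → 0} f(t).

Substitution gives 0/0 (the numerator vanishes to order 4).
Expand each term to order t^4: the coefficient of t^4 in -4·1/(1 + 2t) is -64 and in 4·√(1 + 4t) is -40.
Lower-order terms cancel with the polynomial part, so the numerator is (-104)·t^4 + o(t^4), and the limit is (-104)/(1) = -104.

-104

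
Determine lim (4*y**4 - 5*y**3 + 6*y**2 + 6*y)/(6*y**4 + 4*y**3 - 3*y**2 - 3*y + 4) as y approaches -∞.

Numerator and denominator both have degree 4.
Dividing every term by y^4, all lower-order terms vanish and the limit is the ratio of leading coefficients, 4/(6) = 2/3.

2/3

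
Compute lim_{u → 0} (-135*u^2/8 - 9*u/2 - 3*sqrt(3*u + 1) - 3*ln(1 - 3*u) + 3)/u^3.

351/16

Substitution gives 0/0; apply L'Hôpital's rule 3 times.
After differentiating numerator and denominator 3 times the quotient is (-243/(8*(3*u + 1)^(5/2)) - 162/(3*u - 1)^3)/(6); at u = 0 this is 351/16.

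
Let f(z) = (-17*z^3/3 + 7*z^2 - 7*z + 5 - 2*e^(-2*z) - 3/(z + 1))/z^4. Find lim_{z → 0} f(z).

-13/3

Substitution gives 0/0; apply L'Hôpital's rule 4 times.
After differentiating numerator and denominator 4 times the quotient is (-32*e^(-2*z) - 72/(z + 1)^5)/(24); at z = 0 this is -13/3.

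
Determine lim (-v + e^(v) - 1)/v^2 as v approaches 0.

1/2

Direct substitution gives 0/0.
Apply L'Hôpital: lim (e^(v) - 1)/(2*v), still 0/0.
After 2 applications of L'Hôpital's rule the quotient is (e^(v))/(2); substituting v = 0 gives 1/2.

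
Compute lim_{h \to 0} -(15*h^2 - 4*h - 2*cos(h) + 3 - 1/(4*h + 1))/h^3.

Substitution gives 0/0 (the numerator vanishes to order 3).
Expand each term to order h^3: the coefficient of h^3 in -2·cos(h) is 0 and in −1/(1 + 4h) is 64.
Lower-order terms cancel with the polynomial part, so the numerator is (64)·h^3 + o(h^3), and the limit is (64)/(-1) = -64.

-64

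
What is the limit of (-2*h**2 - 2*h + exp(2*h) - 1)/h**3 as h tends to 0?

4/3

Direct substitution gives 0/0.
Apply L'Hôpital: lim (-4*h + 2*e^(2*h) - 2)/(3*h^2), still 0/0.
Apply L'Hôpital: lim (4*e^(2*h) - 4)/(6*h), still 0/0.
After 3 applications of L'Hôpital's rule the quotient is (8*e^(2*h))/(6); substituting h = 0 gives 4/3.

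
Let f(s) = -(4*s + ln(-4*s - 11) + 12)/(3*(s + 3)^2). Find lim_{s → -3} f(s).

Direct substitution gives 0/0.
Apply L'Hôpital: lim (4 - 4/(-4*s - 11))/(-6*s - 18), still 0/0.
After 2 applications of L'Hôpital's rule the quotient is (-16/(-4*s - 11)^2)/(-6); substituting s = -3 gives 8/3.

8/3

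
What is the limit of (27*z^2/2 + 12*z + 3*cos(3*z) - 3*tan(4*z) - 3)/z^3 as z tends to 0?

Substitution gives 0/0; apply L'Hôpital's rule 3 times.
After differentiating numerator and denominator 3 times the quotient is (81*sin(3*z) - 1152*tan(4*z)^4 - 1536*tan(4*z)^2 - 384)/(6); at z = 0 this is -64.

-64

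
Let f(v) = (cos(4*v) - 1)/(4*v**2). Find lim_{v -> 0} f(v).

-2

Direct substitution gives 0/0.
Apply L'Hôpital: lim (-4*sin(4*v))/(8*v), still 0/0.
After 2 applications of L'Hôpital's rule the quotient is (-16*cos(4*v))/(8); substituting v = 0 gives -2.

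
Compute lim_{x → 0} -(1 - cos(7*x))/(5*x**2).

Substitution gives 0/0.
Use (1 − cos u)/u² → 1/2 with u = 7x: the limit is 7²/(2·(-5)) = -49/10.

-49/10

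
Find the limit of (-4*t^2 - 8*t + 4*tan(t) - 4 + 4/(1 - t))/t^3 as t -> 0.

16/3

Substitution gives 0/0; apply L'Hôpital's rule 3 times.
After differentiating numerator and denominator 3 times the quotient is (24*tan(t)^2/cos(t)^2 + 8/cos(t)^2 + 24/(t - 1)^4)/(6); at t = 0 this is 16/3.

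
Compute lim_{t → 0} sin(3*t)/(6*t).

1/2

Substitution gives 0/0.
Write it as (3/6)·sin(3t)/(3t); since sin(u)/u → 1, the limit is 1/2.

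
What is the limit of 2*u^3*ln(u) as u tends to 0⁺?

0

This is a 0·(−∞) form. Rewrite as 2·ln(u) / u^(−3) and apply L'Hôpital:
the derivative quotient is 2·(1/u) / (−3·u^(−4)) = (-2/3)·u^3 → 0.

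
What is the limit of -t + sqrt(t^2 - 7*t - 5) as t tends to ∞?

An ∞ − ∞ form. Rationalising with the conjugate, the difference becomes (-7t - 5) / (√(t^2 - 7*t - 5) + t).
For large t the denominator behaves like 2·t, so the quotient tends to -7/2 = -7/2.

-7/2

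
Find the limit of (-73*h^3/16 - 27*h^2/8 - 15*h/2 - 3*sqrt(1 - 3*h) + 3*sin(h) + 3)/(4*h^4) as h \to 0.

1215/512

Substitution gives 0/0 (the numerator vanishes to order 4).
Expand each term to order h^4: the coefficient of h^4 in -3·√(1 - 3h) is 1215/128 and in 3·sin(h) is 0.
Lower-order terms cancel with the polynomial part, so the numerator is (1215/128)·h^4 + o(h^4), and the limit is (1215/128)/(4) = 1215/512.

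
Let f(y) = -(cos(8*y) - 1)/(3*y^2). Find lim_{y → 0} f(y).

Direct substitution gives 0/0.
Apply L'Hôpital: lim (-8*sin(8*y))/(-6*y), still 0/0.
After 2 applications of L'Hôpital's rule the quotient is (-64*cos(8*y))/(-6); substituting y = 0 gives 32/3.

32/3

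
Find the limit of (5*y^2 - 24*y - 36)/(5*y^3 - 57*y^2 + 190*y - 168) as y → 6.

Since y = 6 makes numerator and denominator zero, (y - 6) divides both.
Cancelling it gives (5*y + 6)/(5*y^2 - 27*y + 28); now plug in y = 6 to get 18/23.

18/23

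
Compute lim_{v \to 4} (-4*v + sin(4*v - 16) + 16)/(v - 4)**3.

Direct substitution gives 0/0.
Apply L'Hôpital: lim (4*cos(4*v - 16) - 4)/(3*(v - 4)^2), still 0/0.
Apply L'Hôpital: lim (-16*sin(4*v - 16))/(6*v - 24), still 0/0.
After 3 applications of L'Hôpital's rule the quotient is (-64*cos(4*v - 16))/(6); substituting v = 4 gives -32/3.

-32/3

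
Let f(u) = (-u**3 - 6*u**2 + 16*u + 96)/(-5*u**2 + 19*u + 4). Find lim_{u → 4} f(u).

At u = 4 both the top and bottom vanish — a removable singularity. Factoring out (u - 4) from each leaves (-u^2 - 10*u - 24)/(-5*u - 1), which at u = 4 equals 80/21.

80/21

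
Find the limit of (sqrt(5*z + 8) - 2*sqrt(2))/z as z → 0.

A 0/0 form; rationalise with √(8 + 5z) + √8. This collapses the numerator to 5z, leaving 5/(√(8 + 5z) + √8) → 5/(2√8) = 5*√(2)/8.

5*√(2)/8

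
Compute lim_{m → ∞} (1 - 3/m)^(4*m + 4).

Write it as [(1 - 3/m)^m]^(4) · (1 - 3/m)^(4). The bracketed term tends to e^(-3) and the second factor to 1, so the limit is e^(-12).

e^(-12)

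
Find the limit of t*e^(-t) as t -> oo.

Write as t^1/e^{1t}, an ∞/∞ form.
Exponential growth dominates any polynomial, so repeated L'Hôpital (or the standard result) gives 0.

0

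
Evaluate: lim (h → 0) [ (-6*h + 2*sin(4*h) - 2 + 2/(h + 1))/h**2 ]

2

Substitution gives 0/0; apply L'Hôpital's rule 2 times.
After differentiating numerator and denominator 2 times the quotient is (-32*sin(4*h) + 4/(h + 1)^3)/(2); at h = 0 this is 2.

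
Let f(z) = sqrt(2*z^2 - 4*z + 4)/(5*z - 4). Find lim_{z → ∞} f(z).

For large |z|, √(2*z^2 - 4*z + 4) ≈ √2·|z| and the denominator ≈ 5z.
Since z → +∞, |z| = z, giving √2/(5) = √(2)/5.

√(2)/5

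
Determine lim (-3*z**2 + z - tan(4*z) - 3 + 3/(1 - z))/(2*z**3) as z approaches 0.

Substitution gives 0/0 (the numerator vanishes to order 3).
Expand each term to order z^3: the coefficient of z^3 in 3·1/(1 - z) is 3 and in −tan(4z) is -64/3.
Lower-order terms cancel with the polynomial part, so the numerator is (-55/3)·z^3 + o(z^3), and the limit is (-55/3)/(2) = -55/6.

-55/6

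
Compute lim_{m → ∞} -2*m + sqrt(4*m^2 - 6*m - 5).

An ∞ − ∞ form. Rationalising with the conjugate, the difference becomes (-6m - 5) / (√(4*m^2 - 6*m - 5) + 2m).
For large m the denominator behaves like 2·2m, so the quotient tends to -6/4 = -3/2.

-3/2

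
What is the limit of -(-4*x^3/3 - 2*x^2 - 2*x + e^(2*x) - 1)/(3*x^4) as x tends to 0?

-2/9

Direct substitution gives 0/0.
Apply L'Hôpital: lim (-4*x^2 - 4*x + 2*e^(2*x) - 2)/(-12*x^3), still 0/0.
Apply L'Hôpital: lim (-8*x + 4*e^(2*x) - 4)/(-36*x^2), still 0/0.
Apply L'Hôpital: lim (8*e^(2*x) - 8)/(-72*x), still 0/0.
After 4 applications of L'Hôpital's rule the quotient is (16*e^(2*x))/(-72); substituting x = 0 gives -2/9.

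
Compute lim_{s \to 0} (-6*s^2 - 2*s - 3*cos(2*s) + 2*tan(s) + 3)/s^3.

Substitution gives 0/0 (the numerator vanishes to order 3).
Expand each term to order s^3: the coefficient of s^3 in -3·cos(2s) is 0 and in 2·tan(s) is 2/3.
Lower-order terms cancel with the polynomial part, so the numerator is (2/3)·s^3 + o(s^3), and the limit is (2/3)/(1) = 2/3.

2/3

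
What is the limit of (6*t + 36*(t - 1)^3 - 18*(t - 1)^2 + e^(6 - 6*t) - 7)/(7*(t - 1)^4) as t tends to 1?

Direct substitution gives 0/0.
Apply L'Hôpital: lim (-36*t + 108*(t - 1)^2 - 6*e^(6 - 6*t) + 42)/(28*(t - 1)^3), still 0/0.
Apply L'Hôpital: lim (216*t + 36*e^(6 - 6*t) - 252)/(84*(t - 1)^2), still 0/0.
Apply L'Hôpital: lim (216 - 216*e^(6 - 6*t))/(168*t - 168), still 0/0.
After 4 applications of L'Hôpital's rule the quotient is (1296*e^(6 - 6*t))/(168); substituting t = 1 gives 54/7.

54/7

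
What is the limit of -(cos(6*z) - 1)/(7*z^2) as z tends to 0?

Direct substitution gives 0/0.
Apply L'Hôpital: lim (-6*sin(6*z))/(-14*z), still 0/0.
After 2 applications of L'Hôpital's rule the quotient is (-36*cos(6*z))/(-14); substituting z = 0 gives 18/7.

18/7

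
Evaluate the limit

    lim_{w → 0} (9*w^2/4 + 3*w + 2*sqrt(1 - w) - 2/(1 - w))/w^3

Substitution gives 0/0; apply L'Hôpital's rule 3 times.
After differentiating numerator and denominator 3 times the quotient is (-12/(w - 1)^4 - 3*(w - 1)^4/(4*(1 - w)^(13/2)))/(6); at w = 0 this is -17/8.

-17/8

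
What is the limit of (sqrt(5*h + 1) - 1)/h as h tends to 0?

5/2

A 0/0 form; rationalise with √(1 + 5h) + √1. This collapses the numerator to 5h, leaving 5/(√(1 + 5h) + √1) → 5/(2√1) = 5/2.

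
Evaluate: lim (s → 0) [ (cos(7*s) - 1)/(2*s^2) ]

-49/4

Direct substitution gives 0/0.
Apply L'Hôpital: lim (-7*sin(7*s))/(4*s), still 0/0.
After 2 applications of L'Hôpital's rule the quotient is (-49*cos(7*s))/(4); substituting s = 0 gives -49/4.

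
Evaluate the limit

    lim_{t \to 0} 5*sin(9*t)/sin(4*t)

45/4

Substitution gives 0/0.
Divide numerator and denominator by t: sin(9t)/t → 9 and sin(4t)/t → 4, so the limit is 5·9/4 = 45/4.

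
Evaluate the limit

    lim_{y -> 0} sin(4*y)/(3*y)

4/3

Substitution gives 0/0.
Write it as (4/3)·sin(4y)/(4y); since sin(u)/u → 1, the limit is 4/3.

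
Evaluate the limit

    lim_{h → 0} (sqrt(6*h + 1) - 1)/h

A 0/0 form; rationalise with √(1 + 6h) + √1. This collapses the numerator to 6h, leaving 6/(√(1 + 6h) + √1) → 6/(2√1) = 3.

3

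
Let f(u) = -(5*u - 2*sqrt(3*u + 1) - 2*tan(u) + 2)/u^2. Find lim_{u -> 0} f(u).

Substitution gives 0/0; apply L'Hôpital's rule 2 times.
After differentiating numerator and denominator 2 times the quotient is (-4*tan(u)/cos(u)^2 + 9/(2*(3*u + 1)^(3/2)))/(-2); at u = 0 this is -9/4.

-9/4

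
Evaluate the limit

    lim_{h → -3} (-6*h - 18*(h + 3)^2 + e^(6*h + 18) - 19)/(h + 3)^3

Direct substitution gives 0/0.
Apply L'Hôpital: lim (-36*h + 6*e^(6*h + 18) - 114)/(3*(h + 3)^2), still 0/0.
Apply L'Hôpital: lim (36*e^(6*h + 18) - 36)/(6*h + 18), still 0/0.
After 3 applications of L'Hôpital's rule the quotient is (216*e^(6*h + 18))/(6); substituting h = -3 gives 36.

36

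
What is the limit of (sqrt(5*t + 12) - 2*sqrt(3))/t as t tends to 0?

Substitution gives 0/0. Multiply numerator and denominator by the conjugate √(12 + 5t) + √12.
The numerator becomes (12 + 5t) − 12 = 5t, so the expression simplifies to 5/(√(12 + 5t) + √12).
Letting t → 0 gives 5/(2√12) = 5*√(3)/12.

5*√(3)/12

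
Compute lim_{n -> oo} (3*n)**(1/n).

Base → ∞ and exponent → 0: an ∞^0 form.
Take logs: (1/n)·ln(3·n^1) = (ln 3 + 1·ln n)/n → 0.
So the limit is e^0 = 1.

1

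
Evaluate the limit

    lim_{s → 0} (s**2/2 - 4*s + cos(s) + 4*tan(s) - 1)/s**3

4/3

Substitution gives 0/0; apply L'Hôpital's rule 3 times.
After differentiating numerator and denominator 3 times the quotient is (sin(s) + 24*tan(s)^4 + 32*tan(s)^2 + 8)/(6); at s = 0 this is 4/3.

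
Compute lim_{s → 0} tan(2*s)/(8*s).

Substitution gives 0/0.
Since tan(u)/u → 1 as u → 0, tan(2s)/(2s) → 1 and the limit is 2/8 = 1/4.

1/4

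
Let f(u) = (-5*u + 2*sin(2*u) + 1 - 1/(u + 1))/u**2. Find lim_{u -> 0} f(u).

Substitution gives 0/0 (the numerator vanishes to order 2).
Expand each term to order u^2: the coefficient of u^2 in −1/(1 + u) is -1 and in 2·sin(2u) is 0.
Lower-order terms cancel with the polynomial part, so the numerator is (-1)·u^2 + o(u^2), and the limit is (-1)/(1) = -1.

-1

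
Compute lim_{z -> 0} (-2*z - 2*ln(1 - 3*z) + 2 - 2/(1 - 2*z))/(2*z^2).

Substitution gives 0/0 (the numerator vanishes to order 2).
Expand each term to order z^2: the coefficient of z^2 in -2·ln(1 - 3z) is 9 and in -2·1/(1 - 2z) is -8.
Lower-order terms cancel with the polynomial part, so the numerator is (1)·z^2 + o(z^2), and the limit is (1)/(2) = 1/2.

1/2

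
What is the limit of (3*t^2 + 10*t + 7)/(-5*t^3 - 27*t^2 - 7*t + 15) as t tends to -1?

1/8

At t = -1 both the top and bottom vanish — a removable singularity. Factoring out (t + 1) from each leaves (3*t + 7)/(-5*t^2 - 22*t + 15), which at t = -1 equals 1/8.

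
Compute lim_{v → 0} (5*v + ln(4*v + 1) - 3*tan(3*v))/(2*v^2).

Substitution gives 0/0; apply L'Hôpital's rule 2 times.
After differentiating numerator and denominator 2 times the quotient is (-54*tan(3*v)/cos(3*v)^2 - 16/(4*v + 1)^2)/(4); at v = 0 this is -4.

-4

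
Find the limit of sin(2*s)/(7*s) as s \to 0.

Substitution gives 0/0.
Write it as (2/7)·sin(2s)/(2s); since sin(u)/u → 1, the limit is 2/7.

2/7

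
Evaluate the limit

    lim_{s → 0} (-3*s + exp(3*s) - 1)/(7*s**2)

9/14

Direct substitution gives 0/0.
Apply L'Hôpital: lim (3*e^(3*s) - 3)/(14*s), still 0/0.
After 2 applications of L'Hôpital's rule the quotient is (9*e^(3*s))/(14); substituting s = 0 gives 9/14.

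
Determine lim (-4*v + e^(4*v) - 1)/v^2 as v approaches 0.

8

Direct substitution gives 0/0.
Apply L'Hôpital: lim (4*e^(4*v) - 4)/(2*v), still 0/0.
After 2 applications of L'Hôpital's rule the quotient is (16*e^(4*v))/(2); substituting v = 0 gives 8.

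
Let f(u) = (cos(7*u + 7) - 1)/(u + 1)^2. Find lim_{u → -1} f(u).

Direct substitution gives 0/0.
Apply L'Hôpital: lim (-7*sin(7*u + 7))/(2*u + 2), still 0/0.
After 2 applications of L'Hôpital's rule the quotient is (-49*cos(7*u + 7))/(2); substituting u = -1 gives -49/2.

-49/2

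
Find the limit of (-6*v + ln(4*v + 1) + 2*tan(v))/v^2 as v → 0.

Substitution gives 0/0; apply L'Hôpital's rule 2 times.
After differentiating numerator and denominator 2 times the quotient is (4*tan(v)/cos(v)^2 - 16/(4*v + 1)^2)/(2); at v = 0 this is -8.

-8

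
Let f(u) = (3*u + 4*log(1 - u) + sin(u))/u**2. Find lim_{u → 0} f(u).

Substitution gives 0/0 (the numerator vanishes to order 2).
Expand each term to order u^2: the coefficient of u^2 in sin(u) is 0 and in 4·ln(1 - u) is -2.
Lower-order terms cancel with the polynomial part, so the numerator is (-2)·u^2 + o(u^2), and the limit is (-2)/(1) = -2.

-2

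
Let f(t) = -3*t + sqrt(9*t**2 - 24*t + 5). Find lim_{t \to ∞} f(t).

This has the form ∞ − ∞. Multiply and divide by the conjugate √(9*t^2 - 24*t + 5) + 3t.
That gives (-24t + 5) / (√(9*t^2 - 24*t + 5) + 3t).
Divide numerator and denominator by t: the limit is -24/(2·3) = -4.

-4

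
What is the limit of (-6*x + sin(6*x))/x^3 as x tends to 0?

Direct substitution gives 0/0.
Apply L'Hôpital: lim (6*cos(6*x) - 6)/(3*x^2), still 0/0.
Apply L'Hôpital: lim (-36*sin(6*x))/(6*x), still 0/0.
After 3 applications of L'Hôpital's rule the quotient is (-216*cos(6*x))/(6); substituting x = 0 gives -36.

-36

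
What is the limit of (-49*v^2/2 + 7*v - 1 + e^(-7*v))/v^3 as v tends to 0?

-343/6

Direct substitution gives 0/0.
Apply L'Hôpital: lim (-49*v + 7 - 7*e^(-7*v))/(3*v^2), still 0/0.
Apply L'Hôpital: lim (-49 + 49*e^(-7*v))/(6*v), still 0/0.
After 3 applications of L'Hôpital's rule the quotient is (-343*e^(-7*v))/(6); substituting v = 0 gives -343/6.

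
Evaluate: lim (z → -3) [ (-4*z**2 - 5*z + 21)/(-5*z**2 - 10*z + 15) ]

19/20

Since z = -3 makes numerator and denominator zero, (z + 3) divides both.
Cancelling it gives (7 - 4*z)/(5 - 5*z); now plug in z = -3 to get 19/20.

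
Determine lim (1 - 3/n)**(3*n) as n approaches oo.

e^(-9)

Let L be the limit and take ln: ln L = lim (3n)·ln(1 - 3/n) = lim (3n)·(-3/n + O(1/n²)) = -9.
Hence L = e^(-9).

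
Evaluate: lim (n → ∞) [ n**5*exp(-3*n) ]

0

Write as n^5/e^{3n}, an ∞/∞ form.
Exponential growth dominates any polynomial, so repeated L'Hôpital (or the standard result) gives 0.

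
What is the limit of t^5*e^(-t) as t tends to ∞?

0

Write as t^5/e^{1t}, an ∞/∞ form.
Exponential growth dominates any polynomial, so repeated L'Hôpital (or the standard result) gives 0.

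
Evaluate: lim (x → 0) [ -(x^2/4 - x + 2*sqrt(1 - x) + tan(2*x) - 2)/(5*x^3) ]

-61/120

Substitution gives 0/0; apply L'Hôpital's rule 3 times.
After differentiating numerator and denominator 3 times the quotient is (48*tan(2*x)^2/cos(2*x)^2 + 16/cos(2*x)^2 - 3/(4*(1 - x)^(5/2)))/(-30); at x = 0 this is -61/120.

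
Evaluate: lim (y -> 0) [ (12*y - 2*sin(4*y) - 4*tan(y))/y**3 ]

Substitution gives 0/0 (the numerator vanishes to order 3).
Expand each term to order y^3: the coefficient of y^3 in -2·sin(4y) is 64/3 and in -4·tan(y) is -4/3.
Lower-order terms cancel with the polynomial part, so the numerator is (20)·y^3 + o(y^3), and the limit is (20)/(1) = 20.

20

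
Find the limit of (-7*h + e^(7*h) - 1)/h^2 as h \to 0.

Direct substitution gives 0/0.
Apply L'Hôpital: lim (7*e^(7*h) - 7)/(2*h), still 0/0.
After 2 applications of L'Hôpital's rule the quotient is (49*e^(7*h))/(2); substituting h = 0 gives 49/2.

49/2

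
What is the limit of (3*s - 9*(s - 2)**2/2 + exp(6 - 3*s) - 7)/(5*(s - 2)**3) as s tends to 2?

-9/10

Direct substitution gives 0/0.
Apply L'Hôpital: lim (-9*s - 3*e^(6 - 3*s) + 21)/(15*(s - 2)^2), still 0/0.
Apply L'Hôpital: lim (9*e^(6 - 3*s) - 9)/(30*s - 60), still 0/0.
After 3 applications of L'Hôpital's rule the quotient is (-27*e^(6 - 3*s))/(30); substituting s = 2 gives -9/10.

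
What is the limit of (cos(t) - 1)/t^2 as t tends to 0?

Direct substitution gives 0/0.
Apply L'Hôpital: lim (-sin(t))/(2*t), still 0/0.
After 2 applications of L'Hôpital's rule the quotient is (-cos(t))/(2); substituting t = 0 gives -1/2.

-1/2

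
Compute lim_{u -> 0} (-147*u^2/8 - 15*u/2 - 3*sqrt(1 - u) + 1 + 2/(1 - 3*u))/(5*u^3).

Substitution gives 0/0 (the numerator vanishes to order 3).
Expand each term to order u^3: the coefficient of u^3 in 2·1/(1 - 3u) is 54 and in -3·√(1 - u) is 3/16.
Lower-order terms cancel with the polynomial part, so the numerator is (867/16)·u^3 + o(u^3), and the limit is (867/16)/(5) = 867/80.

867/80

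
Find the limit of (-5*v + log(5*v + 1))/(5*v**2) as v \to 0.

Direct substitution gives 0/0.
Apply L'Hôpital: lim (-5 + 5/(5*v + 1))/(10*v), still 0/0.
After 2 applications of L'Hôpital's rule the quotient is (-25/(5*v + 1)^2)/(10); substituting v = 0 gives -5/2.

-5/2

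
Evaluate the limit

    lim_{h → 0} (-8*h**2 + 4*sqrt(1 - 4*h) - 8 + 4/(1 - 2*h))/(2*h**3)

Substitution gives 0/0 (the numerator vanishes to order 3).
Expand each term to order h^3: the coefficient of h^3 in 4·1/(1 - 2h) is 32 and in 4·√(1 - 4h) is -16.
Lower-order terms cancel with the polynomial part, so the numerator is (16)·h^3 + o(h^3), and the limit is (16)/(2) = 8.

8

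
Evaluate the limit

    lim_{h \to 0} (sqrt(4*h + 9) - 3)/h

A 0/0 form; rationalise with √(9 + 4h) + √9. This collapses the numerator to 4h, leaving 4/(√(9 + 4h) + √9) → 4/(2√9) = 2/3.

2/3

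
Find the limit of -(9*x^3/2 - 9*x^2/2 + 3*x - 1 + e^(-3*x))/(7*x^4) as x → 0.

-27/56

Direct substitution gives 0/0.
Apply L'Hôpital: lim (27*x^2/2 - 9*x + 3 - 3*e^(-3*x))/(-28*x^3), still 0/0.
Apply L'Hôpital: lim (27*x - 9 + 9*e^(-3*x))/(-84*x^2), still 0/0.
Apply L'Hôpital: lim (27 - 27*e^(-3*x))/(-168*x), still 0/0.
After 4 applications of L'Hôpital's rule the quotient is (81*e^(-3*x))/(-168); substituting x = 0 gives -27/56.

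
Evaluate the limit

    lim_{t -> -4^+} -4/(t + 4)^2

-∞

As t → -4⁺, (t + 4) → 0⁺, so (t + 4)^2 → 0⁺ and -4/(t + 4)^2 → -∞.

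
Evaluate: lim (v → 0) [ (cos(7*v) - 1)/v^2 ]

Direct substitution gives 0/0.
Apply L'Hôpital: lim (-7*sin(7*v))/(2*v), still 0/0.
After 2 applications of L'Hôpital's rule the quotient is (-49*cos(7*v))/(2); substituting v = 0 gives -49/2.

-49/2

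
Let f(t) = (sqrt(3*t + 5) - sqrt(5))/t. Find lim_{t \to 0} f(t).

Substitution gives 0/0. Multiply numerator and denominator by the conjugate √(5 + 3t) + √5.
The numerator becomes (5 + 3t) − 5 = 3t, so the expression simplifies to 3/(√(5 + 3t) + √5).
Letting t → 0 gives 3/(2√5) = 3*√(5)/10.

3*√(5)/10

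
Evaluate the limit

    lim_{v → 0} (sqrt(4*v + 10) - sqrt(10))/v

A 0/0 form; rationalise with √(10 + 4v) + √10. This collapses the numerator to 4v, leaving 4/(√(10 + 4v) + √10) → 4/(2√10) = √(10)/5.

√(10)/5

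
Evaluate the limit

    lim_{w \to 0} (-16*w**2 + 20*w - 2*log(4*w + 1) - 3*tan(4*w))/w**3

Substitution gives 0/0; apply L'Hôpital's rule 3 times.
After differentiating numerator and denominator 3 times the quotient is (-768*tan(4*w)^2/cos(4*w)^2 - 384/cos(4*w)^4 - 256/(4*w + 1)^3)/(6); at w = 0 this is -320/3.

-320/3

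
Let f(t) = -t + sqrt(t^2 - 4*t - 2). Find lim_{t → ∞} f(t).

-2

An ∞ − ∞ form. Rationalising with the conjugate, the difference becomes (-4t - 2) / (√(t^2 - 4*t - 2) + t).
For large t the denominator behaves like 2·t, so the quotient tends to -4/2 = -2.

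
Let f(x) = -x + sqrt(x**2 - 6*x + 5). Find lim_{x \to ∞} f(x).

This has the form ∞ − ∞. Multiply and divide by the conjugate √(x^2 - 6*x + 5) + x.
That gives (-6x + 5) / (√(x^2 - 6*x + 5) + x).
Divide numerator and denominator by x: the limit is -6/(2·1) = -3.

-3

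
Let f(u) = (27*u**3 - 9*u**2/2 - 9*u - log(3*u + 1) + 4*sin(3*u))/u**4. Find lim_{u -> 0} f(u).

Substitution gives 0/0 (the numerator vanishes to order 4).
Expand each term to order u^4: the coefficient of u^4 in 4·sin(3u) is 0 and in −ln(1 + 3u) is 81/4.
Lower-order terms cancel with the polynomial part, so the numerator is (81/4)·u^4 + o(u^4), and the limit is (81/4)/(1) = 81/4.

81/4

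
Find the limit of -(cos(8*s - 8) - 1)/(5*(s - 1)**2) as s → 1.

32/5

Direct substitution gives 0/0.
Apply L'Hôpital: lim (-8*sin(8*s - 8))/(10 - 10*s), still 0/0.
After 2 applications of L'Hôpital's rule the quotient is (-64*cos(8*s - 8))/(-10); substituting s = 1 gives 32/5.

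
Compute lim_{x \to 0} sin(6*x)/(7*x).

6/7

Substitution gives 0/0.
Write it as (6/7)·sin(6x)/(6x); since sin(u)/u → 1, the limit is 6/7.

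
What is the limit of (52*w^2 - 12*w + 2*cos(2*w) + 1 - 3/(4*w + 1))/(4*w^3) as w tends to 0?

48

Substitution gives 0/0 (the numerator vanishes to order 3).
Expand each term to order w^3: the coefficient of w^3 in -3·1/(1 + 4w) is 192 and in 2·cos(2w) is 0.
Lower-order terms cancel with the polynomial part, so the numerator is (192)·w^3 + o(w^3), and the limit is (192)/(4) = 48.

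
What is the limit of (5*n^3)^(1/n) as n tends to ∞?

Base → ∞ and exponent → 0: an ∞^0 form.
Take logs: (1/n)·ln(5·n^3) = (ln 5 + 3·ln n)/n → 0.
So the limit is e^0 = 1.

1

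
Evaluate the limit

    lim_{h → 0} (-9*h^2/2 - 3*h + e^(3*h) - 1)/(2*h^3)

Direct substitution gives 0/0.
Apply L'Hôpital: lim (-9*h + 3*e^(3*h) - 3)/(6*h^2), still 0/0.
Apply L'Hôpital: lim (9*e^(3*h) - 9)/(12*h), still 0/0.
After 3 applications of L'Hôpital's rule the quotient is (27*e^(3*h))/(12); substituting h = 0 gives 9/4.

9/4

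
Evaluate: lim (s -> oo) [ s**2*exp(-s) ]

Write as s^2/e^{1s}, an ∞/∞ form.
Exponential growth dominates any polynomial, so repeated L'Hôpital (or the standard result) gives 0.

0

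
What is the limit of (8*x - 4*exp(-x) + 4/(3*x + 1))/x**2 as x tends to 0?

Substitution gives 0/0 (the numerator vanishes to order 2).
Expand each term to order x^2: the coefficient of x^2 in -4·e^(-x) is -2 and in 4·1/(1 + 3x) is 36.
Lower-order terms cancel with the polynomial part, so the numerator is (34)·x^2 + o(x^2), and the limit is (34)/(1) = 34.

34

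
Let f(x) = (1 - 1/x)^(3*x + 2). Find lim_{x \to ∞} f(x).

e^(-3)

Let L be the limit and take ln: ln L = lim (3x + 2)·ln(1 - 1/x) = lim (3x + 2)·(-1/x + O(1/x²)) = -3.
Hence L = e^(-3).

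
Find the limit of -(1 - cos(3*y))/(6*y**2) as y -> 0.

-3/4

Substitution gives 0/0.
Use (1 − cos u)/u² → 1/2 with u = 3y: the limit is 3²/(2·(-6)) = -3/4.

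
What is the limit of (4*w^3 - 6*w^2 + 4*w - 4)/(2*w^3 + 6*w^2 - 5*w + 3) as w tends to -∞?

Numerator and denominator both have degree 3.
Dividing every term by w^3, all lower-order terms vanish and the limit is the ratio of leading coefficients, 4/(2) = 2.

2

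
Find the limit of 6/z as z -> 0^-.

As z → 0⁻, (z) → 0⁻, so (z)^1 → 0⁻ and 6/(z)^1 → -∞.

-∞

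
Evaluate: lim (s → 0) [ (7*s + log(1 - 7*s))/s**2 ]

Direct substitution gives 0/0.
Apply L'Hôpital: lim (7 - 7/(1 - 7*s))/(2*s), still 0/0.
After 2 applications of L'Hôpital's rule the quotient is (-49/(1 - 7*s)^2)/(2); substituting s = 0 gives -49/2.

-49/2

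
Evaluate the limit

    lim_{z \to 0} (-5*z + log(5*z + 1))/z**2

Direct substitution gives 0/0.
Apply L'Hôpital: lim (-5 + 5/(5*z + 1))/(2*z), still 0/0.
After 2 applications of L'Hôpital's rule the quotient is (-25/(5*z + 1)^2)/(2); substituting z = 0 gives -25/2.

-25/2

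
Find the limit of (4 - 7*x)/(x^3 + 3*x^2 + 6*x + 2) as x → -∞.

The denominator has degree 3 and the numerator degree 1. Dividing numerator and denominator by x^3 sends every term to 0 except the leading denominator term, so the limit is 0.

0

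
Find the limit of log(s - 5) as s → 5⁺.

-∞

As s → 5⁺, s - 5 → 0⁺ and ln(s - 5) → −∞.
Multiplying by 1 gives -∞.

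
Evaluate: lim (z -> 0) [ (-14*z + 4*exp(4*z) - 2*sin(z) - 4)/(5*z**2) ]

32/5

Substitution gives 0/0; apply L'Hôpital's rule 2 times.
After differentiating numerator and denominator 2 times the quotient is (64*e^(4*z) + 2*sin(z))/(10); at z = 0 this is 32/5.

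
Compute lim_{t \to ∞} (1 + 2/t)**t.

Write it as [(1 + 2/t)^t]^(1) · (1 + 2/t)^(0). The bracketed term tends to e^(2) and the second factor to 1, so the limit is e^(2).

e^(2)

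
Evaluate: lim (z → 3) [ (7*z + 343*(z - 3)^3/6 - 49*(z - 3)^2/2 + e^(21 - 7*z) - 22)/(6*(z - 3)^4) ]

Direct substitution gives 0/0.
Apply L'Hôpital: lim (-49*z + 343*(z - 3)^2/2 - 7*e^(21 - 7*z) + 154)/(24*(z - 3)^3), still 0/0.
Apply L'Hôpital: lim (343*z + 49*e^(21 - 7*z) - 1078)/(72*(z - 3)^2), still 0/0.
Apply L'Hôpital: lim (343 - 343*e^(21 - 7*z))/(144*z - 432), still 0/0.
After 4 applications of L'Hôpital's rule the quotient is (2401*e^(21 - 7*z))/(144); substituting z = 3 gives 2401/144.

2401/144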